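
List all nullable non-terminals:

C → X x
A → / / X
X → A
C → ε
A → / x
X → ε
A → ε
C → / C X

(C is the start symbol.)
ε-productions: C → ε, X → ε, A → ε
So C, X, A are immediately nullable.
Every non-terminal is now nullable.
Nullable = { 'A', 'C', 'X' }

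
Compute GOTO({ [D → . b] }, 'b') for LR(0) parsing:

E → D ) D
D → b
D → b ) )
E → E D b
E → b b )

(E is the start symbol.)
GOTO(I, 'b') = CLOSURE({ [A → αX.β] : [A → α.Xβ] ∈ I, X = 'b' })

Items with dot before 'b', with the dot advanced:
  [D → . b] → [D → b .]
Closure adds nothing (no advanced item has the dot before a non-terminal).

GOTO = { [D → b .] }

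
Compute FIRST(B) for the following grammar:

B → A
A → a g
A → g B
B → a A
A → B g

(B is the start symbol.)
To compute FIRST(B), examine every production with B on the left-hand side, reading each right-hand side left to right until a non-nullable symbol is reached.

FIRST sets of the other non-terminals involved (by the same procedure, iterated to a fixed point):
  FIRST(A) = { 'a', 'g' }

From B → A:
  - A is a non-terminal: add FIRST(A) \ {ε} = { 'a', 'g' }
    A is not nullable, so stop
From B → a A:
  - a is a terminal: add 'a' and stop

Collecting: FIRST(B) = { 'a', 'g' }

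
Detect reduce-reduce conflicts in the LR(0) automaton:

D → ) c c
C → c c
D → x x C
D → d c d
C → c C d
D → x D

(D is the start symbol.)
A reduce-reduce conflict occurs when an LR(0) state has two complete items [A → α .] and [B → β .] — both call for a reduction, and with no lookahead the parser cannot choose between them.

Augment with D' → D and build the canonical LR(0) collection (I0 = CLOSURE({[D' → . D]}), then GOTO on every symbol after a dot until no new states appear). It has 16 states:
  I0: { [D → . ) c c], [D → . d c d], [D → . x D], [D → . x x C], [D' → . D] }  — shift
  I1: { [D → ) . c c] }  — shift
  I2: { [D' → D .] }  — accept
  I3: { [D → d . c d] }  — shift
  I4: { [D → . ) c c], [D → . d c d], [D → . x D], [D → . x x C], [D → x . D], [D → x . x C] }  — shift
  I5: { [D → x D .] }  — reduce
  I6: { [C → . c C d], [C → . c c], [D → . ) c c], [D → . d c d], [D → . x D], [D → . x x C], [D → x . D], [D → x . x C], [D → x x . C] }  — shift
  I7: { [D → x x C .] }  — reduce
  I8: { [C → . c C d], [C → . c c], [C → c . C d], [C → c . c] }  — shift
  I9: { [C → c C . d] }  — shift
  I10: { [C → . c C d], [C → . c c], [C → c . C d], [C → c . c], [C → c c .] }  — shift, reduce
  I11: { [C → c C d .] }  — reduce
  I12: { [D → d c . d] }  — shift
  I13: { [D → d c d .] }  — reduce
  I14: { [D → ) c . c] }  — shift
  I15: { [D → ) c c .] }  — reduce

No state contains more than one complete item.

Answer: No reduce-reduce conflicts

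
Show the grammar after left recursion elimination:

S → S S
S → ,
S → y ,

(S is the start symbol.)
S → , S'
S → y , S'
S' → S S'
S' → ε

S is directly left-recursive. The standard transformation for
  A → A α₁ | ... | A α_m | β₁ | ... | β_n
is
  A  → β₁ A' | ... | β_n A'
  A' → α₁ A' | ... | α_m A' | ε

S → , becomes S → , S'
S → y , becomes S → y , S'
S → S S becomes S' → S S'
Add S' → ε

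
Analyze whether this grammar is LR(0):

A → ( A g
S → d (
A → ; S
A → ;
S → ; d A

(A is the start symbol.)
No. Shift-reduce conflict between [A → ; .] and [S → . ; d A]

A grammar is LR(0) if no state in the canonical LR(0) collection has:
  - both a shift item (dot before a terminal) and a complete item (shift-reduce conflict), or
  - two or more complete items (reduce-reduce conflict; the accept item [A' → A .] counts as a complete item here).

Augment with A' → A and build the canonical LR(0) collection (I0 = CLOSURE({[A' → . A]}), then GOTO on every symbol after a dot until no new states appear). It has 12 states:
  I0: { [A → . ( A g], [A → . ; S], [A → . ;], [A' → . A] }  — shift
  I1: { [A → ( . A g], [A → . ( A g], [A → . ; S], [A → . ;] }  — shift
  I2: { [A → ; . S], [A → ; .], [S → . ; d A], [S → . d (] }  — shift, reduce
  I3: { [A' → A .] }  — accept
  I4: { [S → ; . d A] }  — shift
  I5: { [A → ; S .] }  — reduce
  I6: { [S → d . (] }  — shift
  I7: { [S → d ( .] }  — reduce
  I8: { [A → . ( A g], [A → . ; S], [A → . ;], [S → ; d . A] }  — shift
  I9: { [S → ; d A .] }  — reduce
  I10: { [A → ( A . g] }  — shift
  I11: { [A → ( A g .] }  — reduce

Conflict in state I2:
  Shift-reduce conflict between [A → ; .] and [S → . ; d A]
So the grammar is NOT LR(0).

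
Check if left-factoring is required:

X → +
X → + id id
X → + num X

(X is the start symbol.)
Yes, X has productions with common prefix '+'

Left-factoring is needed when two productions for the same non-terminal
share a common prefix on the right-hand side.

Productions for X:
  X → +
  X → + id id
  X → + num X

Found common prefix '+' in productions for X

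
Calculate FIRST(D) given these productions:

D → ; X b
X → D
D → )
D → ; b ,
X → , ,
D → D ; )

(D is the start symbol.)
To compute FIRST(D), examine every production with D on the left-hand side, reading each right-hand side left to right until a non-nullable symbol is reached.

From D → ; X b:
  - ';' is a terminal: add ';' and stop
From D → ):
  - ')' is a terminal: add ')' and stop
From D → ; b ,:
  - ';' is a terminal: add ';' and stop
From D → D ; ):
  - D is the symbol being defined: contributes nothing new
    D is not nullable, so stop

Collecting: FIRST(D) = { ')', ';' }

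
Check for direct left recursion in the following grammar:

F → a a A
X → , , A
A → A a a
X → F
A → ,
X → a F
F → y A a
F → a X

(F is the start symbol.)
F → a a A: starts with a
X → , , A: starts with ','
A → A a a: LEFT RECURSIVE (starts with A)
X → F: starts with F
A → ,: starts with ','
X → a F: starts with a
F → y A a: starts with y
F → a X: starts with a

The grammar has direct left recursion on: A.

Answer: Yes, A is left-recursive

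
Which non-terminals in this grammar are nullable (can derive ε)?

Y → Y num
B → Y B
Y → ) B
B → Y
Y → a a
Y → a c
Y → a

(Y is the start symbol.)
There are no ε-productions, so no non-terminal can derive ε.
No non-terminals are nullable.

Answer: None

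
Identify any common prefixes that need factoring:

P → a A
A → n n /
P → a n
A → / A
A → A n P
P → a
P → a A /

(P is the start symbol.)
Yes, P has productions with common prefix 'a'

Left-factoring is needed when two productions for the same non-terminal
share a common prefix on the right-hand side.

Productions for P:
  P → a A
  P → a n
  P → a
  P → a A /
Productions for A:
  A → n n /
  A → / A
  A → A n P

Found common prefix 'a' in productions for P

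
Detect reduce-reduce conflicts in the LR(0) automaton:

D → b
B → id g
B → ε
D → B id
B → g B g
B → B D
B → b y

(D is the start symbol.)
Yes — I11: [B → .] vs [B → g B g .]

A reduce-reduce conflict occurs when an LR(0) state has two complete items [A → α .] and [B → β .] — both call for a reduction, and with no lookahead the parser cannot choose between them.

Augment with D' → D and build the canonical LR(0) collection (I0 = CLOSURE({[D' → . D]}), then GOTO on every symbol after a dot until no new states appear). It has 13 states:
  I0: { [B → . B D], [B → . b y], [B → . g B g], [B → . id g], [B → .], [D → . B id], [D → . b], [D' → . D] }  — shift, reduce
  I1: { [B → . B D], [B → . b y], [B → . g B g], [B → . id g], [B → .], [B → B . D], [D → . B id], [D → . b], [D → B . id] }  — shift, reduce
  I2: { [D' → D .] }  — accept
  I3: { [B → b . y], [D → b .] }  — shift, reduce
  I4: { [B → . B D], [B → . b y], [B → . g B g], [B → . id g], [B → .], [B → g . B g] }  — shift, reduce
  I5: { [B → id . g] }  — shift
  I6: { [B → id g .] }  — reduce
  I7: { [B → . B D], [B → . b y], [B → . g B g], [B → . id g], [B → .], [B → B . D], [B → g B . g], [D → . B id], [D → . b] }  — shift, reduce
  I8: { [B → b . y] }  — shift
  I9: { [B → b y .] }  — reduce
  I10: { [B → B D .] }  — reduce
  I11: { [B → . B D], [B → . b y], [B → . g B g], [B → . id g], [B → .], [B → g . B g], [B → g B g .] }  — shift, 2 reduces
  I12: { [B → id . g], [D → B id .] }  — shift, reduce

I11 contains complete items [B → .], [B → g B g .] — reduce-reduce conflict.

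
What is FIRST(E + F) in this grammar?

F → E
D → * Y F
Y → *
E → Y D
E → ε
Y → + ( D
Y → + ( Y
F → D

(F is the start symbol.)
{ '*', '+' }

FIRST sets of the non-terminals involved (from the grammar, by fixed-point iteration):
  FIRST(E) = { '*', '+', ε }

To compute FIRST(E + F), process the symbols left to right:
Symbol E is a non-terminal. Add FIRST(E) \ {ε} = { '*', '+' }
E is nullable (ε ∈ FIRST(E)), continue to the next symbol.
Symbol + is a terminal. Add '+' and stop.
FIRST(E + F) = { '*', '+' }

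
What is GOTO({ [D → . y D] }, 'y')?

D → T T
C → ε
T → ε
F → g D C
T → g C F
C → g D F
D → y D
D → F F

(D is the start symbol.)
{ [D → . F F], [D → . T T], [D → . y D], [D → y . D], [F → . g D C], [T → . g C F], [T → .] }

GOTO(I, 'y') = CLOSURE({ [A → αX.β] : [A → α.Xβ] ∈ I, X = 'y' })

Items with dot before 'y', with the dot advanced:
  [D → . y D] → [D → y . D]
Closure of the advanced items:
  [D → y . D] has the dot before D: add [D → . T T], [D → . y D], [D → . F F]
  [D → . T T] has the dot before T: add [T → .], [T → . g C F]
  [D → . F F] has the dot before F: add [F → . g D C]

GOTO = { [D → . F F], [D → . T T], [D → . y D], [D → y . D], [F → . g D C], [T → . g C F], [T → .] }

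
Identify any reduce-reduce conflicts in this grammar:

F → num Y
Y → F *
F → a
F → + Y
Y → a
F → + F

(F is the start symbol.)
Yes — I7: [F → a .] vs [Y → a .]

A reduce-reduce conflict occurs when an LR(0) state has two complete items [A → α .] and [B → β .] — both call for a reduction, and with no lookahead the parser cannot choose between them.

Augment with F' → F and build the canonical LR(0) collection (I0 = CLOSURE({[F' → . F]}), then GOTO on every symbol after a dot until no new states appear). It has 11 states:
  I0: { [F → . + F], [F → . + Y], [F → . a], [F → . num Y], [F' → . F] }  — shift
  I1: { [F → + . F], [F → + . Y], [F → . + F], [F → . + Y], [F → . a], [F → . num Y], [Y → . F *], [Y → . a] }  — shift
  I2: { [F' → F .] }  — accept
  I3: { [F → a .] }  — reduce
  I4: { [F → . + F], [F → . + Y], [F → . a], [F → . num Y], [F → num . Y], [Y → . F *], [Y → . a] }  — shift
  I5: { [Y → F . *] }  — shift
  I6: { [F → num Y .] }  — reduce
  I7: { [F → a .], [Y → a .] }  — 2 reduces
  I8: { [Y → F * .] }  — reduce
  I9: { [F → + F .], [Y → F . *] }  — shift, reduce
  I10: { [F → + Y .] }  — reduce

I7 contains complete items [F → a .], [Y → a .] — reduce-reduce conflict.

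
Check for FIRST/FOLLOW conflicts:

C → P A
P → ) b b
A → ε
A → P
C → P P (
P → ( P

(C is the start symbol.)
No FIRST/FOLLOW conflicts.

A FIRST/FOLLOW conflict occurs when a non-terminal N has a nullable alternative N → β (β ⇒* ε) and another alternative N → α with FIRST(α) ∩ FOLLOW(N) ≠ ∅: on such a lookahead the parser cannot decide between expanding α and letting N vanish via β.

Nullable non-terminals: A.
FIRST sets used below: FIRST(P) = { '(', ')' }

A: nullable alternative(s) A → ε; FOLLOW(A) = { $ }
  A → ε: FIRST \ {ε} = { } — this is the only nullable alternative, skip
  A → P: FIRST \ {ε} = { '(', ')' } — disjoint from FOLLOW(A)

C, P have no nullable alternative, so no FIRST/FOLLOW check is needed there.

No FIRST/FOLLOW conflicts found.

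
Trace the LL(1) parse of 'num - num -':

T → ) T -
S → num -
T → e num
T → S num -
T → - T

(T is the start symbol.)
Stack is shown with the top on the left.

Stack          Input          Action
------------------------------------
T $            num - num - $  output T → S num -
S num - $      num - num - $  output S → num -
num - num - $  num - num - $  match 'num'
- num - $      - num - $      match '-'
num - $        num - $        match 'num'
- $            - $            match '-'
$              $              accept

The string is accepted.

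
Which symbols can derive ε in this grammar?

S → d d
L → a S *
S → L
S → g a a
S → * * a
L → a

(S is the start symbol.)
None

A non-terminal is nullable if it can derive ε (the empty string): either it has an ε-production, or it has a production whose right-hand side consists entirely of nullable non-terminals.

There are no ε-productions, so no non-terminal can derive ε.
No non-terminals are nullable.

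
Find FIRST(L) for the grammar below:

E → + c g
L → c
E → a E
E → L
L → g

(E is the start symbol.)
To compute FIRST(L), examine every production with L on the left-hand side, reading each right-hand side left to right until a non-nullable symbol is reached.

From L → c:
  - c is a terminal: add 'c' and stop
From L → g:
  - g is a terminal: add 'g' and stop

Collecting: FIRST(L) = { 'c', 'g' }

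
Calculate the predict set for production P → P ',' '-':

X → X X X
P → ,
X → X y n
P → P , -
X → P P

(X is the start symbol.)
PREDICT(P → P ',' '-') = (FIRST(RHS) \ {ε}) ∪ (FOLLOW(P) if ε ∈ FIRST(RHS), i.e. RHS ⇒* ε)
FIRST(P) = { ',' }
FIRST(P ',' '-') = { ',' }
ε ∉ FIRST(P ',' '-'), so FOLLOW(P) is not added.
PREDICT(P → P ',' '-') = { ',' }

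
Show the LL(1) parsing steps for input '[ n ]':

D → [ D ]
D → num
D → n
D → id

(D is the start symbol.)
LL(1) parsing maintains a stack (initially the start symbol over $) and the input. At each step: if the stack top is a terminal, match it against the current input token; if it is a non-terminal N, replace it with the RHS of M[N, lookahead] (the unique production whose predict set contains the lookahead).

Stack is shown with the top on the left.

Stack    Input    Action
------------------------
D $      [ n ] $  output D → [ D ]
[ D ] $  [ n ] $  match '['
D ] $    n ] $    output D → n
n ] $    n ] $    match 'n'
] $      ] $      match ']'
$        $        accept

The string is accepted.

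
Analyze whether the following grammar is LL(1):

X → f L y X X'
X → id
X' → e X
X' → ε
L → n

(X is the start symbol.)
No. Predict set conflict for X': { 'e' }

Relevant sets:
  FOLLOW(X') = { $, 'e' }

For X:
  PREDICT(X → f L y X X') = { 'f' }
  PREDICT(X → id) = { 'id' }
For X':
  PREDICT(X' → e X) = { 'e' }
  PREDICT(X' → ε) = { $, 'e' }
L has a single production, so nothing to check there.

Conflict found: Predict set conflict for X': { 'e' }
The grammar is NOT LL(1).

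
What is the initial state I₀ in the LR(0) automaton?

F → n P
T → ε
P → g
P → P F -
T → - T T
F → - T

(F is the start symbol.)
{ [F → . - T], [F → . n P], [F' → . F] }

First, augment the grammar with F' → F
I₀ = CLOSURE({ [F' → . F] }):
  [F' → . F] has the dot before F: add [F → . n P], [F → . - T]
No further items can be added.

I₀ = { [F → . - T], [F → . n P], [F' → . F] }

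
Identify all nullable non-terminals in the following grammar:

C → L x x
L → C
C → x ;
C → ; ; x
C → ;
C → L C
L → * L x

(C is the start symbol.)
A non-terminal is nullable if it can derive ε (the empty string): either it has an ε-production, or it has a production whose right-hand side consists entirely of nullable non-terminals.

There are no ε-productions, so no non-terminal can derive ε.
No non-terminals are nullable.

Answer: None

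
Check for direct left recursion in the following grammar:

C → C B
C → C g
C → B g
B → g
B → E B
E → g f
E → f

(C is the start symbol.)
C → C B: LEFT RECURSIVE (starts with C)
C → C g: LEFT RECURSIVE (starts with C)
C → B g: starts with B
B → g: starts with g
B → E B: starts with E
E → g f: starts with g
E → f: starts with f

The grammar has direct left recursion on: C.

Answer: Yes, C is left-recursive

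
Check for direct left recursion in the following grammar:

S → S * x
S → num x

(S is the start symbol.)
S → S * x: LEFT RECURSIVE (starts with S)
S → num x: starts with num

The grammar has direct left recursion on: S.

Answer: Yes, S is left-recursive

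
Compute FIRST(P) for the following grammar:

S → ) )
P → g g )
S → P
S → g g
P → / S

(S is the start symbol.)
To compute FIRST(P), examine every production with P on the left-hand side, reading each right-hand side left to right until a non-nullable symbol is reached.

From P → g g ):
  - g is a terminal: add 'g' and stop
From P → / S:
  - '/' is a terminal: add '/' and stop

Collecting: FIRST(P) = { '/', 'g' }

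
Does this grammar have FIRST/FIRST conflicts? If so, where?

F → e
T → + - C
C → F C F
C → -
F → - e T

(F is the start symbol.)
Yes. C → F C F / C → '-' on { '-' }

FIRST sets of the non-terminals at (or reachable through a nullable prefix from) the front of some alternative:
  FIRST(F) = { '-', 'e' }

Productions for F:
  F → e: FIRST = { 'e' }
  F → - e T: FIRST = { '-' }
Productions for C:
  C → F C F: FIRST = { '-', 'e' }
  C → -: FIRST = { '-' }
T has only one production, so no FIRST/FIRST conflict is possible there.

Conflict for C: C → F C F and C → -
  Overlap: { '-' }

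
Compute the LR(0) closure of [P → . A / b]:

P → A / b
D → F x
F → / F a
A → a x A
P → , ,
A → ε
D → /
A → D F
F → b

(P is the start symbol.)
Start with: [P → . A / b]
  [P → . A / b] has the dot before A: add [A → . a x A], [A → .], [A → . D F]
  [A → . D F] has the dot before D: add [D → . F x], [D → . /]
  [D → . F x] has the dot before F: add [F → . / F a], [F → . b]
No further items can be added.

CLOSURE = { [A → . D F], [A → . a x A], [A → .], [D → . /], [D → . F x], [F → . / F a], [F → . b], [P → . A / b] }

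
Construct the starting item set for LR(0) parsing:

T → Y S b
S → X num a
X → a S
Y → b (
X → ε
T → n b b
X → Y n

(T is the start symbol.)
First, augment the grammar with T' → T
I₀ = CLOSURE({ [T' → . T] }):
  [T' → . T] has the dot before T: add [T → . Y S b], [T → . n b b]
  [T → . Y S b] has the dot before Y: add [Y → . b (]
No further items can be added.

I₀ = { [T → . Y S b], [T → . n b b], [T' → . T], [Y → . b (] }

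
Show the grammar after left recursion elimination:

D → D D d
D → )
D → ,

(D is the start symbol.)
D → ) D'
D → , D'
D' → D d D'
D' → ε

D is directly left-recursive. The standard transformation for
  A → A α₁ | ... | A α_m | β₁ | ... | β_n
is
  A  → β₁ A' | ... | β_n A'
  A' → α₁ A' | ... | α_m A' | ε

D → ) becomes D → ) D'
D → , becomes D → , D'
D → D D d becomes D' → D d D'
Add D' → ε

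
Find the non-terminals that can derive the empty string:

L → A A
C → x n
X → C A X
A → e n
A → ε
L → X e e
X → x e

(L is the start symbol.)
A non-terminal is nullable if it can derive ε (the empty string): either it has an ε-production, or it has a production whose right-hand side consists entirely of nullable non-terminals.

ε-productions: A → ε
So A is immediately nullable.
L → A A: every symbol on the right is nullable, so L is nullable too.
No further non-terminal can be added: every production for the remaining non-terminals contains a terminal or a non-nullable non-terminal.
Nullable = { 'A', 'L' }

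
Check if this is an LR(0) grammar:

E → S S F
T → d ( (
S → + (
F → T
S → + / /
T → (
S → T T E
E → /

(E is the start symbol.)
Augment with E' → E and build the canonical LR(0) collection (I0 = CLOSURE({[E' → . E]}), then GOTO on every symbol after a dot until no new states appear). It has 18 states:
  I0: { [E → . /], [E → . S S F], [E' → . E], [S → . + (], [S → . + / /], [S → . T T E], [T → . (], [T → . d ( (] }  — shift
  I1: { [T → ( .] }  — reduce
  I2: { [S → + . (], [S → + . / /] }  — shift
  I3: { [E → / .] }  — reduce
  I4: { [E' → E .] }  — accept
  I5: { [E → S . S F], [S → . + (], [S → . + / /], [S → . T T E], [T → . (], [T → . d ( (] }  — shift
  I6: { [S → T . T E], [T → . (], [T → . d ( (] }  — shift
  I7: { [T → d . ( (] }  — shift
  I8: { [T → d ( . (] }  — shift
  I9: { [T → d ( ( .] }  — reduce
  I10: { [E → . /], [E → . S S F], [S → . + (], [S → . + / /], [S → . T T E], [S → T T . E], [T → . (], [T → . d ( (] }  — shift
  I11: { [S → T T E .] }  — reduce
  I12: { [E → S S . F], [F → . T], [T → . (], [T → . d ( (] }  — shift
  I13: { [E → S S F .] }  — reduce
  I14: { [F → T .] }  — reduce
  I15: { [S → + ( .] }  — reduce
  I16: { [S → + / . /] }  — shift
  I17: { [S → + / / .] }  — reduce

Every state is either a pure shift/goto state or contains exactly one complete item and nothing to shift — no conflicts. The grammar is LR(0).

Answer: Yes, the grammar is LR(0)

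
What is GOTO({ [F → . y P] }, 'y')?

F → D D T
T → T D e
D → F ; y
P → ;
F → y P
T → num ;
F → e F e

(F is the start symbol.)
{ [F → y . P], [P → . ;] }

GOTO(I, 'y') = CLOSURE({ [A → αX.β] : [A → α.Xβ] ∈ I, X = 'y' })

Items with dot before 'y', with the dot advanced:
  [F → . y P] → [F → y . P]
Closure of the advanced items:
  [F → y . P] has the dot before P: add [P → . ;]

GOTO = { [F → y . P], [P → . ;] }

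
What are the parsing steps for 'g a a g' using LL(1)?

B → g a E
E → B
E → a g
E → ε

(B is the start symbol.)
Stack is shown with the top on the left.

Stack    Input      Action
--------------------------
B $      g a a g $  output B → g a E
g a E $  g a a g $  match 'g'
a E $    a a g $    match 'a'
E $      a g $      output E → a g
a g $    a g $      match 'a'
g $      g $        match 'g'
$        $          accept

The string is accepted.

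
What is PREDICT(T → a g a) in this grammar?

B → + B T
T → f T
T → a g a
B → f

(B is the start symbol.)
PREDICT(T → a g a) = (FIRST(RHS) \ {ε}) ∪ (FOLLOW(T) if ε ∈ FIRST(RHS), i.e. RHS ⇒* ε)
FIRST(a g a) = { 'a' }
ε ∉ FIRST(a g a), so FOLLOW(T) is not added.
PREDICT(T → a g a) = { 'a' }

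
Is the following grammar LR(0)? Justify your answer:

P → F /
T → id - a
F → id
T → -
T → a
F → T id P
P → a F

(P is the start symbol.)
No. Shift-reduce conflict between [T → a .] and [F → . id]

A grammar is LR(0) if no state in the canonical LR(0) collection has:
  - both a shift item (dot before a terminal) and a complete item (shift-reduce conflict), or
  - two or more complete items (reduce-reduce conflict; the accept item [P' → P .] counts as a complete item here).

Augment with P' → P and build the canonical LR(0) collection (I0 = CLOSURE({[P' → . P]}), then GOTO on every symbol after a dot until no new states appear). It has 14 states:
  I0: { [F → . T id P], [F → . id], [P → . F /], [P → . a F], [P' → . P], [T → . -], [T → . a], [T → . id - a] }  — shift
  I1: { [T → - .] }  — reduce
  I2: { [P → F . /] }  — shift
  I3: { [P' → P .] }  — accept
  I4: { [F → T . id P] }  — shift
  I5: { [F → . T id P], [F → . id], [P → a . F], [T → . -], [T → . a], [T → . id - a], [T → a .] }  — shift, reduce
  I6: { [F → id .], [T → id . - a] }  — shift, reduce
  I7: { [T → id - . a] }  — shift
  I8: { [T → id - a .] }  — reduce
  I9: { [P → a F .] }  — reduce
  I10: { [T → a .] }  — reduce
  I11: { [F → . T id P], [F → . id], [F → T id . P], [P → . F /], [P → . a F], [T → . -], [T → . a], [T → . id - a] }  — shift
  I12: { [F → T id P .] }  — reduce
  I13: { [P → F / .] }  — reduce

Conflict in state I5:
  Shift-reduce conflict between [T → a .] and [F → . id]
So the grammar is NOT LR(0).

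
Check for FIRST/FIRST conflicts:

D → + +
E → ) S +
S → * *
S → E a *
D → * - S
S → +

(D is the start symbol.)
A FIRST/FIRST conflict occurs when two productions N → α and N → β for the same non-terminal have FIRST(α) ∩ FIRST(β) ≠ ∅ (with ε ∈ FIRST of a nullable right-hand side, so two nullable alternatives also conflict).

FIRST sets of the non-terminals at (or reachable through a nullable prefix from) the front of some alternative:
  FIRST(E) = { ')' }

Productions for D:
  D → + +: FIRST = { '+' }
  D → * - S: FIRST = { '*' }
Productions for S:
  S → * *: FIRST = { '*' }
  S → E a *: FIRST = { ')' }
  S → +: FIRST = { '+' }
E has only one production, so no FIRST/FIRST conflict is possible there.

All alternatives of each non-terminal have pairwise disjoint FIRST sets.

Answer: No FIRST/FIRST conflicts.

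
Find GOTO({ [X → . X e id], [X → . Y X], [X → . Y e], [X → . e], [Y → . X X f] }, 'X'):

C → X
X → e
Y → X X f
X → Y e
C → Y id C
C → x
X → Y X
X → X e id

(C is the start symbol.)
GOTO(I, 'X') = CLOSURE({ [A → αX.β] : [A → α.Xβ] ∈ I, X = 'X' })

Items with dot before 'X', with the dot advanced:
  [X → . X e id] → [X → X . e id]
  [Y → . X X f] → [Y → X . X f]
Closure of the advanced items:
  [Y → X . X f] has the dot before X: add [X → . e], [X → . Y e], [X → . Y X], [X → . X e id]
  [X → . Y e] has the dot before Y: add [Y → . X X f]

GOTO = { [X → . X e id], [X → . Y X], [X → . Y e], [X → . e], [X → X . e id], [Y → . X X f], [Y → X . X f] }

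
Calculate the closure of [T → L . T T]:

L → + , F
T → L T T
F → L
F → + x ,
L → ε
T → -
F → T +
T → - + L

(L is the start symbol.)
{ [L → . + , F], [L → .], [T → . - + L], [T → . -], [T → . L T T], [T → L . T T] }

To compute CLOSURE, for each item [A → α.Bβ] where B is a non-terminal, add [B → .γ] for all productions B → γ; repeat for the newly added items until nothing changes.

Start with: [T → L . T T]
  [T → L . T T] has the dot before T: add [T → . L T T], [T → . -], [T → . - + L]
  [T → . L T T] has the dot before L: add [L → . + , F], [L → .]
No further items can be added.

CLOSURE = { [L → . + , F], [L → .], [T → . - + L], [T → . -], [T → . L T T], [T → L . T T] }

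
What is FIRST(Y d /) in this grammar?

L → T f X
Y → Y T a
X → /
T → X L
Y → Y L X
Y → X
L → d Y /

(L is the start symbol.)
{ '/' }

FIRST sets of the non-terminals involved (from the grammar, by fixed-point iteration):
  FIRST(Y) = { '/' }

To compute FIRST(Y d /), process the symbols left to right:
Symbol Y is a non-terminal. Add FIRST(Y) \ {ε} = { '/' }
Y is not nullable (ε ∉ FIRST(Y)), so stop here.
FIRST(Y d /) = { '/' }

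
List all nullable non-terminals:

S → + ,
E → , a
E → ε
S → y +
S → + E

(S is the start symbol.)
ε-productions: E → ε
So E is immediately nullable.
No further non-terminal can be added: every production for the remaining non-terminals contains a terminal or a non-nullable non-terminal.
Nullable = { 'E' }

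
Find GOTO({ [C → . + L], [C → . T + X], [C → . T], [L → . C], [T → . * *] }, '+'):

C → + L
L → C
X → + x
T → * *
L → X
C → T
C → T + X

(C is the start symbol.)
{ [C → + . L], [C → . + L], [C → . T + X], [C → . T], [L → . C], [L → . X], [T → . * *], [X → . + x] }

GOTO(I, '+') = CLOSURE({ [A → αX.β] : [A → α.Xβ] ∈ I, X = '+' })

Items with dot before '+', with the dot advanced:
  [C → . + L] → [C → + . L]
Closure of the advanced items:
  [C → + . L] has the dot before L: add [L → . C], [L → . X]
  [L → . C] has the dot before C: add [C → . + L], [C → . T], [C → . T + X]
  [L → . X] has the dot before X: add [X → . + x]
  [C → . T] has the dot before T: add [T → . * *]

GOTO = { [C → + . L], [C → . + L], [C → . T + X], [C → . T], [L → . C], [L → . X], [T → . * *], [X → . + x] }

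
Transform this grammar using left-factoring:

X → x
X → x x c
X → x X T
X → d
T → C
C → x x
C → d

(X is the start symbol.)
Left-factoring transforms A → αβ₁ | αβ₂ into A → αA' and A' → β₁ | β₂
(α is the longest common prefix among the alternatives). Repeat until
no nonterminal has two alternatives with a common prefix.

Round 1: X has alternatives sharing prefix 'x'. Introduce X': X → x X'
  Add: X' → ε
  Add: X' → x c
  Add: X' → X T

No remaining common prefixes — done.

Resulting grammar:
X → x X'
X' → ε
X' → x c
X' → X T
X → d
T → C
C → x x
C → d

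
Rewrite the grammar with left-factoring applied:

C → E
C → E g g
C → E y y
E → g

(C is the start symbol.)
Left-factoring transforms A → αβ₁ | αβ₂ into A → αA' and A' → β₁ | β₂
(α is the longest common prefix among the alternatives). Repeat until
no nonterminal has two alternatives with a common prefix.

Round 1: C has alternatives sharing prefix 'E'. Introduce C': C → E C'
  Add: C' → ε
  Add: C' → g g
  Add: C' → y y

No remaining common prefixes — done.

Resulting grammar:
C → E C'
C' → ε
C' → g g
C' → y y
E → g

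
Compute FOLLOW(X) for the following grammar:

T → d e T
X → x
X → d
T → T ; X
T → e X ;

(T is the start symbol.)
To compute FOLLOW(X), find every occurrence of X on a right-hand side N → α X β: add FIRST(β) \ {ε}, and if β is empty or nullable also add FOLLOW(N). Iterate to a fixed point.

In T → T ; X: X is at the end, add FOLLOW(T)
In T → e X ;: X is followed by ';', add FIRST(';') \ {ε} = { ';' }

The FOLLOW sets referred to above (computed the same way, to a fixed point):
  FOLLOW(T) = { $, ';' }

Taking the union: FOLLOW(X) = { $, ';' }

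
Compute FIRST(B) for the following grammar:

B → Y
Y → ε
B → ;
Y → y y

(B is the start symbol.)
FIRST sets of the other non-terminals involved (by the same procedure, iterated to a fixed point):
  FIRST(Y) = { 'y', ε }

From B → Y:
  - Y is a non-terminal: add FIRST(Y) \ {ε} = { 'y' }
    Y is nullable and nothing follows, so the whole right-hand side can vanish: ε ∈ FIRST(B)
From B → ;:
  - ';' is a terminal: add ';' and stop

Collecting: FIRST(B) = { ';', 'y', ε }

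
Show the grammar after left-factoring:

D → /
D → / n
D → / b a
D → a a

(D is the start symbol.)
Left-factoring transforms A → αβ₁ | αβ₂ into A → αA' and A' → β₁ | β₂
(α is the longest common prefix among the alternatives). Repeat until
no nonterminal has two alternatives with a common prefix.

Round 1: D has alternatives sharing prefix '/'. Introduce D': D → / D'
  Add: D' → ε
  Add: D' → n
  Add: D' → b a

No remaining common prefixes — done.

Resulting grammar:
D → / D'
D' → ε
D' → n
D' → b a
D → a a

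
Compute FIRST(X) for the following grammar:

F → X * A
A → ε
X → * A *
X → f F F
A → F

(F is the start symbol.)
To compute FIRST(X), examine every production with X on the left-hand side, reading each right-hand side left to right until a non-nullable symbol is reached.

From X → * A *:
  - '*' is a terminal: add '*' and stop
From X → f F F:
  - f is a terminal: add 'f' and stop

Collecting: FIRST(X) = { '*', 'f' }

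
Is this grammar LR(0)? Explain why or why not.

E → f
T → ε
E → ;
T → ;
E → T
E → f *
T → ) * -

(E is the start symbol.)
Augment with E' → E and build the canonical LR(0) collection (I0 = CLOSURE({[E' → . E]}), then GOTO on every symbol after a dot until no new states appear). It has 9 states:
  I0: { [E → . ;], [E → . T], [E → . f *], [E → . f], [E' → . E], [T → . ) * -], [T → . ;], [T → .] }  — shift, reduce
  I1: { [T → ) . * -] }  — shift
  I2: { [E → ; .], [T → ; .] }  — 2 reduces
  I3: { [E' → E .] }  — accept
  I4: { [E → T .] }  — reduce
  I5: { [E → f . *], [E → f .] }  — shift, reduce
  I6: { [E → f * .] }  — reduce
  I7: { [T → ) * . -] }  — shift
  I8: { [T → ) * - .] }  — reduce

Conflict in state I0:
  Shift-reduce conflict between [T → .] and [E → . ;]
So the grammar is NOT LR(0).

Answer: No. Shift-reduce conflict between [T → .] and [E → . ;]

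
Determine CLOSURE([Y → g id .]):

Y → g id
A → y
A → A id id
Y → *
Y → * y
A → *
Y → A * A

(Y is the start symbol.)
Start with: [Y → g id .]
The dot is at the end, so nothing is added.

CLOSURE = { [Y → g id .] }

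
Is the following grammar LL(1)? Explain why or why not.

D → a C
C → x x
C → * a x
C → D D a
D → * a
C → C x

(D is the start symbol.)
No. Predict set conflict for C: { 'x' }

A grammar is LL(1) if for each non-terminal N with multiple productions, the predict sets of those productions are pairwise disjoint, where PREDICT(N → α) = (FIRST(α) \ {ε}) ∪ (FOLLOW(N) if α ⇒* ε).

Relevant sets:
  FIRST(D) = { '*', 'a' }
  FIRST(C) = { '*', 'a', 'x' }

For D:
  PREDICT(D → a C) = { 'a' }
  PREDICT(D → '*' a) = { '*' }
For C:
  PREDICT(C → x x) = { 'x' }
  PREDICT(C → '*' a x) = { '*' }
  PREDICT(C → D D a) = { '*', 'a' }
  PREDICT(C → C x) = { '*', 'a', 'x' }

Conflict found: Predict set conflict for C: { 'x' }
The grammar is NOT LL(1).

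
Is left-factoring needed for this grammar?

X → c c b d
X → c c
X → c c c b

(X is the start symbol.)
Yes, X has productions with common prefix 'c c'

Left-factoring is needed when two productions for the same non-terminal
share a common prefix on the right-hand side.

Productions for X:
  X → c c b d
  X → c c
  X → c c c b

Found common prefix 'c c' in productions for X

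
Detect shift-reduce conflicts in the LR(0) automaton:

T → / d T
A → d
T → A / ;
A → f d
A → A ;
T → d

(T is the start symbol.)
A shift-reduce conflict occurs when an LR(0) state has both:
  - a complete (reduce) item [A → α .] (dot at the end), and
  - a shift item [B → β . c γ] (dot before a terminal).

Augment with T' → T and build the canonical LR(0) collection (I0 = CLOSURE({[T' → . T]}), then GOTO on every symbol after a dot until no new states appear). It has 12 states:
  I0: { [A → . A ;], [A → . d], [A → . f d], [T → . / d T], [T → . A / ;], [T → . d], [T' → . T] }  — shift
  I1: { [T → / . d T] }  — shift
  I2: { [A → A . ;], [T → A . / ;] }  — shift
  I3: { [T' → T .] }  — accept
  I4: { [A → d .], [T → d .] }  — 2 reduces
  I5: { [A → f . d] }  — shift
  I6: { [A → f d .] }  — reduce
  I7: { [T → A / . ;] }  — shift
  I8: { [A → A ; .] }  — reduce
  I9: { [T → A / ; .] }  — reduce
  I10: { [A → . A ;], [A → . d], [A → . f d], [T → . / d T], [T → . A / ;], [T → . d], [T → / d . T] }  — shift
  I11: { [T → / d T .] }  — reduce

No state contains both a complete item and a shift item.

Answer: No shift-reduce conflicts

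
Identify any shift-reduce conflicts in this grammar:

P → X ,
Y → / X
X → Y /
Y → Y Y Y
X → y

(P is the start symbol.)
A shift-reduce conflict occurs when an LR(0) state has both:
  - a complete (reduce) item [A → α .] (dot at the end), and
  - a shift item [B → β . c γ] (dot before a terminal).

Augment with P' → P and build the canonical LR(0) collection (I0 = CLOSURE({[P' → . P]}), then GOTO on every symbol after a dot until no new states appear). It has 11 states:
  I0: { [P → . X ,], [P' → . P], [X → . Y /], [X → . y], [Y → . / X], [Y → . Y Y Y] }  — shift
  I1: { [X → . Y /], [X → . y], [Y → . / X], [Y → . Y Y Y], [Y → / . X] }  — shift
  I2: { [P' → P .] }  — accept
  I3: { [P → X . ,] }  — shift
  I4: { [X → Y . /], [Y → . / X], [Y → . Y Y Y], [Y → Y . Y Y] }  — shift
  I5: { [X → y .] }  — reduce
  I6: { [X → . Y /], [X → . y], [X → Y / .], [Y → . / X], [Y → . Y Y Y], [Y → / . X] }  — shift, reduce
  I7: { [Y → . / X], [Y → . Y Y Y], [Y → Y . Y Y], [Y → Y Y . Y] }  — shift
  I8: { [Y → . / X], [Y → . Y Y Y], [Y → Y . Y Y], [Y → Y Y . Y], [Y → Y Y Y .] }  — shift, reduce
  I9: { [Y → / X .] }  — reduce
  I10: { [P → X , .] }  — reduce

I6 contains reduce item [X → Y / .] and shift items [X → . y], [Y → . / X] — shift-reduce conflict.
I8 contains reduce item [Y → Y Y Y .] and shift item [Y → . / X] — shift-reduce conflict.

Answer: Yes — I6: [X → Y / .] vs [X → . y]; I8: [Y → Y Y Y .] vs [Y → . / X]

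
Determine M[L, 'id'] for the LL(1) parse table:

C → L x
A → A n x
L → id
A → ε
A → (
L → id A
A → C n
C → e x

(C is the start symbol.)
L → id, L → id A

To find M[L, 'id'], we find productions for L where 'id' is in the predict set (PREDICT(N → α) = (FIRST(α) \ {ε}) ∪ (FOLLOW(N) if α ⇒* ε)).

L → id: PREDICT = { 'id' }
  'id' is in predict set, so this production goes in M[L, 'id']
L → id A: PREDICT = { 'id' }
  'id' is in predict set, so this production goes in M[L, 'id']

M[L, 'id'] = L → id, L → id A  (a multiply-defined cell — the grammar is not LL(1))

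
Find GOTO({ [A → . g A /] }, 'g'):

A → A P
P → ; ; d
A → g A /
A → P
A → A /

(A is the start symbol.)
{ [A → . A /], [A → . A P], [A → . P], [A → . g A /], [A → g . A /], [P → . ; ; d] }

GOTO(I, 'g') = CLOSURE({ [A → αX.β] : [A → α.Xβ] ∈ I, X = 'g' })

Items with dot before 'g', with the dot advanced:
  [A → . g A /] → [A → g . A /]
Closure of the advanced items:
  [A → g . A /] has the dot before A: add [A → . A P], [A → . g A /], [A → . P], [A → . A /]
  [A → . P] has the dot before P: add [P → . ; ; d]

GOTO = { [A → . A /], [A → . A P], [A → . P], [A → . g A /], [A → g . A /], [P → . ; ; d] }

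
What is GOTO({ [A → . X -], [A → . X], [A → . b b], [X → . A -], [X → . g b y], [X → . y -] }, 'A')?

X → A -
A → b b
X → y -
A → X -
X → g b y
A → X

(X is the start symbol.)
GOTO(I, 'A') = CLOSURE({ [A → αX.β] : [A → α.Xβ] ∈ I, X = 'A' })

Items with dot before 'A', with the dot advanced:
  [X → . A -] → [X → A . -]
Closure adds nothing (no advanced item has the dot before a non-terminal).

GOTO = { [X → A . -] }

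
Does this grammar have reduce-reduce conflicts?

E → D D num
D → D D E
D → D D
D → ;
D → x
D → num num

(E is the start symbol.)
No reduce-reduce conflicts

A reduce-reduce conflict occurs when an LR(0) state has two complete items [A → α .] and [B → β .] — both call for a reduction, and with no lookahead the parser cannot choose between them.

Augment with E' → E and build the canonical LR(0) collection (I0 = CLOSURE({[E' → . E]}), then GOTO on every symbol after a dot until no new states appear). It has 12 states:
  I0: { [D → . ;], [D → . D D E], [D → . D D], [D → . num num], [D → . x], [E → . D D num], [E' → . E] }  — shift
  I1: { [D → ; .] }  — reduce
  I2: { [D → . ;], [D → . D D E], [D → . D D], [D → . num num], [D → . x], [D → D . D E], [D → D . D], [E → D . D num] }  — shift
  I3: { [E' → E .] }  — accept
  I4: { [D → num . num] }  — shift
  I5: { [D → x .] }  — reduce
  I6: { [D → num num .] }  — reduce
  I7: { [D → . ;], [D → . D D E], [D → . D D], [D → . num num], [D → . x], [D → D . D E], [D → D . D], [D → D D . E], [D → D D .], [E → . D D num], [E → D D . num] }  — shift, reduce
  I8: { [D → . ;], [D → . D D E], [D → . D D], [D → . num num], [D → . x], [D → D . D E], [D → D . D], [D → D D . E], [D → D D .], [E → . D D num], [E → D . D num] }  — shift, reduce
  I9: { [D → D D E .] }  — reduce
  I10: { [D → num . num], [E → D D num .] }  — shift, reduce
  I11: { [D → . ;], [D → . D D E], [D → . D D], [D → . num num], [D → . x], [D → D . D E], [D → D . D], [D → D D . E], [D → D D .], [E → . D D num], [E → D . D num], [E → D D . num] }  — shift, reduce

No state contains more than one complete item.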